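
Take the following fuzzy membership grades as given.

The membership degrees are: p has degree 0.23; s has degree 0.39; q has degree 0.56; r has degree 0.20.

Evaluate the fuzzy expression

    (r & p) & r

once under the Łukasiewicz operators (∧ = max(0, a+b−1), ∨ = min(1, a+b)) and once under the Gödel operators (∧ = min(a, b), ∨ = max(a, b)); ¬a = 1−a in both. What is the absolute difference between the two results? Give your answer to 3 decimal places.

Under Łukasiewicz:
  r & p = max(0, a+b−1) on (0.20, 0.23) = 0.00
  (r & p) & r = max(0, a+b−1) on (0.00, 0.20) = 0.00
  → value = 0.0000
Under Gödel:
  r & p = min(a, b) on (0.20, 0.23) = 0.20
  (r & p) & r = min(a, b) on (0.20, 0.20) = 0.20
  → value = 0.2000
|0.0000 − 0.2000| = 0.200

0.200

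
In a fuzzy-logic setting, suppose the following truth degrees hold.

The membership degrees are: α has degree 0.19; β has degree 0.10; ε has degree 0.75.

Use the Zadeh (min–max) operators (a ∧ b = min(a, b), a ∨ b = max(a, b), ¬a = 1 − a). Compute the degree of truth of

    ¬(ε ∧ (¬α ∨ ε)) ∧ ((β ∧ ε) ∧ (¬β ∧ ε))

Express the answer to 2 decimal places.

0.10

¬α = 1 − 0.19 = 0.81
¬α ∨ ε = max(a, b) on (0.81, 0.75) = 0.81
ε ∧ (¬α ∨ ε) = min(a, b) on (0.75, 0.81) = 0.75
¬(ε ∧ (¬α ∨ ε)) = 1 − 0.75 = 0.25
β ∧ ε = min(a, b) on (0.10, 0.75) = 0.10
¬β = 1 − 0.10 = 0.90
¬β ∧ ε = min(a, b) on (0.90, 0.75) = 0.75
(β ∧ ε) ∧ (¬β ∧ ε) = min(a, b) on (0.10, 0.75) = 0.10
¬(ε ∧ (¬α ∨ ε)) ∧ ((β ∧ ε) ∧ (¬β ∧ ε)) = min(a, b) on (0.25, 0.10) = 0.10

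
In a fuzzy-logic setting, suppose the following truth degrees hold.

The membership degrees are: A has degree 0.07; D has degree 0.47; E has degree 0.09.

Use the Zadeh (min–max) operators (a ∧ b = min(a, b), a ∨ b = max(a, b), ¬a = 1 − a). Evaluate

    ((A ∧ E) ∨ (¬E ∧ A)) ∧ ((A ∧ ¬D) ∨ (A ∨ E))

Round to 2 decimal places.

A ∧ E = min(a, b) on (0.07, 0.09) = 0.07
¬E = 1 − 0.09 = 0.91
¬E ∧ A = min(a, b) on (0.91, 0.07) = 0.07
(A ∧ E) ∨ (¬E ∧ A) = max(a, b) on (0.07, 0.07) = 0.07
¬D = 1 − 0.47 = 0.53
A ∧ ¬D = min(a, b) on (0.07, 0.53) = 0.07
A ∨ E = max(a, b) on (0.07, 0.09) = 0.09
(A ∧ ¬D) ∨ (A ∨ E) = max(a, b) on (0.07, 0.09) = 0.09
((A ∧ E) ∨ (¬E ∧ A)) ∧ ((A ∧ ¬D) ∨ (A ∨ E)) = min(a, b) on (0.07, 0.09) = 0.07

0.07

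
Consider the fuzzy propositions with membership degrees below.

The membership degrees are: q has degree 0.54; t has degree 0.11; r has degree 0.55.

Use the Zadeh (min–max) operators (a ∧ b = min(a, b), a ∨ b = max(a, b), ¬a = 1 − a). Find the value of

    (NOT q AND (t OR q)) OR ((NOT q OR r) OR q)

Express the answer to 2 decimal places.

0.55

NOT q = 1 − 0.54 = 0.46
t OR q = max(a, b) on (0.11, 0.54) = 0.54
NOT q AND (t OR q) = min(a, b) on (0.46, 0.54) = 0.46
NOT q = 1 − 0.54 = 0.46
NOT q OR r = max(a, b) on (0.46, 0.55) = 0.55
(NOT q OR r) OR q = max(a, b) on (0.55, 0.54) = 0.55
(NOT q AND (t OR q)) OR ((NOT q OR r) OR q) = max(a, b) on (0.46, 0.55) = 0.55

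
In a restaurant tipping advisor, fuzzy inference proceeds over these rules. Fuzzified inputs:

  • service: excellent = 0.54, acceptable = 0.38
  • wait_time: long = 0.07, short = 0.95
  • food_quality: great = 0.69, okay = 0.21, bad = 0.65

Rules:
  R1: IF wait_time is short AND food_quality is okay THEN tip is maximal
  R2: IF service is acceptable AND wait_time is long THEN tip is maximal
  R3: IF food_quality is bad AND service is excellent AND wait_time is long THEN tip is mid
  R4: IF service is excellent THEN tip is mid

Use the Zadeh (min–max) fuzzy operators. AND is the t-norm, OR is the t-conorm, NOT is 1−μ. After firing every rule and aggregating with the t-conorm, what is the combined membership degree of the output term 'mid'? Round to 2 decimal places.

0.54

R1: short=0.95, okay=0.21; AND[min(a, b)] → w = 0.21
R2: acceptable=0.38, long=0.07; AND[min(a, b)] → w = 0.07
R3: bad=0.65, excellent=0.54, long=0.07; AND[min(a, b)] → w = 0.07
R4: excellent=0.54 → w = 0.54
Rules with consequent 'mid': {R3, R4} → strengths 0.07, 0.54
Aggregate via t-conorm [max(a, b)]: 0.54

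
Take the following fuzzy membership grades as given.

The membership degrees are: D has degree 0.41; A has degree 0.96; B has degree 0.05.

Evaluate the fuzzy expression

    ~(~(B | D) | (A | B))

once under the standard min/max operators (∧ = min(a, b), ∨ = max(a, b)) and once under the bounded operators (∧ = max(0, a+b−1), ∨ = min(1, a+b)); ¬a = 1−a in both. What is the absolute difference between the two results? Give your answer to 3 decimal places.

0.040

Under standard min/max:
  B | D = max(a, b) on (0.05, 0.41) = 0.41
  ~(B | D) = 1 − 0.41 = 0.59
  A | B = max(a, b) on (0.96, 0.05) = 0.96
  ~(B | D) | (A | B) = max(a, b) on (0.59, 0.96) = 0.96
  ~(~(B | D) | (A | B)) = 1 − 0.96 = 0.04
  → value = 0.0400
Under bounded:
  B | D = min(1, a+b) on (0.05, 0.41) = 0.46
  ~(B | D) = 1 − 0.46 = 0.54
  A | B = min(1, a+b) on (0.96, 0.05) = 1.00
  ~(B | D) | (A | B) = min(1, a+b) on (0.54, 1.00) = 1.00
  ~(~(B | D) | (A | B)) = 1 − 1.00 = 0.00
  → value = 0.0000
|0.0400 − 0.0000| = 0.040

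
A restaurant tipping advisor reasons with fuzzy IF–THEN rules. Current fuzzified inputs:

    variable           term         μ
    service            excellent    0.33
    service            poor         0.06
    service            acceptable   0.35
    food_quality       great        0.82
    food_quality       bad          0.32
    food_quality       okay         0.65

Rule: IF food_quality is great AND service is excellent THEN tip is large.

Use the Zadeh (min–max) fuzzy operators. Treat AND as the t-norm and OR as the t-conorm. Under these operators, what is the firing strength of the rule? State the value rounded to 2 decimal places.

0.33

firing strength: great=0.82, excellent=0.33; AND[min(a, b)] → w = 0.33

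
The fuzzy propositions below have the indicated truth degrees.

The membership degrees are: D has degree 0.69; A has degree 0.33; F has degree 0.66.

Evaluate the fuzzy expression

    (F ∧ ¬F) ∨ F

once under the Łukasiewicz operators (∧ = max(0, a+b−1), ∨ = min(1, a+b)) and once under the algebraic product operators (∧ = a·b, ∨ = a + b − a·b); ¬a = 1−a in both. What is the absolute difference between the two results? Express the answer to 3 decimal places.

Under Łukasiewicz:
  ¬F = 1 − 0.66 = 0.34
  F ∧ ¬F = max(0, a+b−1) on (0.66, 0.34) = 0.00
  (F ∧ ¬F) ∨ F = min(1, a+b) on (0.00, 0.66) = 0.66
  → value = 0.6600
Under algebraic product:
  ¬F = 1 − 0.6600 = 0.3400
  F ∧ ¬F = a·b on (0.6600, 0.3400) = 0.2244
  (F ∧ ¬F) ∨ F = a + b − a·b on (0.2244, 0.6600) = 0.7363
  → value = 0.7363
|0.6600 − 0.7363| = 0.076

0.076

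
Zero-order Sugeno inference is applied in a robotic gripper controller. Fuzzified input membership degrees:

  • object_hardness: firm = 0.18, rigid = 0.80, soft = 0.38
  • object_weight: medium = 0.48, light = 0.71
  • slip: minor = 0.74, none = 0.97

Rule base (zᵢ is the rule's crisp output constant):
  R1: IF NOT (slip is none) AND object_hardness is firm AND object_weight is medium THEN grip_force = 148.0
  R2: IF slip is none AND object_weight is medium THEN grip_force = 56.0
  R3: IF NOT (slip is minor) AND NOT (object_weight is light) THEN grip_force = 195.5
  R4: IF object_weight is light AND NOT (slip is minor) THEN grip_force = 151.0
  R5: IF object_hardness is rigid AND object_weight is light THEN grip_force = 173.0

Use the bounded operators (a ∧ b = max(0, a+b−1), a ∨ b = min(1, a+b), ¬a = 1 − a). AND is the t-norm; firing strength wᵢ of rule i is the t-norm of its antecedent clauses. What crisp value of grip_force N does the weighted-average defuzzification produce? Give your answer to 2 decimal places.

118.16

R1 (z=148.0): ¬none=1−0.97=0.03, firm=0.18, medium=0.48; AND[max(0, a+b−1)] → w = 0.00
R2 (z=56.0): none=0.97, medium=0.48; AND[max(0, a+b−1)] → w = 0.45
R3 (z=195.5): ¬minor=1−0.74=0.26, ¬light=1−0.71=0.29; AND[max(0, a+b−1)] → w = 0.00
R4 (z=151.0): light=0.71, ¬minor=1−0.74=0.26; AND[max(0, a+b−1)] → w = 0.00
R5 (z=173.0): rigid=0.80, light=0.71; AND[max(0, a+b−1)] → w = 0.51
Weighted average = (0.00·148.0 + 0.45·56.0 + 0.00·195.5 + 0.00·151.0 + 0.51·173.0) / (0.00 + 0.45 + 0.00 + 0.00 + 0.51)
  = 113.4300 / 0.9600 = 118.16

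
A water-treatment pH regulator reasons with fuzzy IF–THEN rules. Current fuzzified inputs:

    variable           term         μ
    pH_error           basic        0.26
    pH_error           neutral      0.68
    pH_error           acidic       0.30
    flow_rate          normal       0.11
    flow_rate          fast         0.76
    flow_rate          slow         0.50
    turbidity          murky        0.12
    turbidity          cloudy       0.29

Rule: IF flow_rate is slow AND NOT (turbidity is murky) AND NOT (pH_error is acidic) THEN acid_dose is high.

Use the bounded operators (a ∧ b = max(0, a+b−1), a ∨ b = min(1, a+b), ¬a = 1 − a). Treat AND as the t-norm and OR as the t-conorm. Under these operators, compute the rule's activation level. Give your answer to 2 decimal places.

0.08

firing strength: slow=0.50, ¬murky=1−0.12=0.88, ¬acidic=1−0.30=0.70; AND[max(0, a+b−1)] → w = 0.08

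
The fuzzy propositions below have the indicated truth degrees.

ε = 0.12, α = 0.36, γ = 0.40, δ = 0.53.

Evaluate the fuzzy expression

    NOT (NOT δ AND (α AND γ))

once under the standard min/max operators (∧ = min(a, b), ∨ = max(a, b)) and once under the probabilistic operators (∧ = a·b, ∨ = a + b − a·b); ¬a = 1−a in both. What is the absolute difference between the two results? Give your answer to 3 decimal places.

Under standard min/max:
  NOT δ = 1 − 0.53 = 0.47
  α AND γ = min(a, b) on (0.36, 0.40) = 0.36
  NOT δ AND (α AND γ) = min(a, b) on (0.47, 0.36) = 0.36
  NOT (NOT δ AND (α AND γ)) = 1 − 0.36 = 0.64
  → value = 0.6400
Under probabilistic:
  NOT δ = 1 − 0.5300 = 0.4700
  α AND γ = a·b on (0.3600, 0.4000) = 0.1440
  NOT δ AND (α AND γ) = a·b on (0.4700, 0.1440) = 0.0677
  NOT (NOT δ AND (α AND γ)) = 1 − 0.0677 = 0.9323
  → value = 0.9323
|0.6400 − 0.9323| = 0.292

0.292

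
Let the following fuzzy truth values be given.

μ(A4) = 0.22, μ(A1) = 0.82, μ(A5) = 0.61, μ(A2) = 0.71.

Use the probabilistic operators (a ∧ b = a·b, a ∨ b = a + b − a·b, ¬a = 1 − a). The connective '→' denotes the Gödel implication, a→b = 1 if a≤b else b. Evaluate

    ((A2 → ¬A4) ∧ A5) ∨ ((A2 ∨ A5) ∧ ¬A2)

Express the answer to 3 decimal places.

0.710

¬A4 = 1 − 0.2200 = 0.7800
A2 → ¬A4  [Gödel: 1 if a≤b else b] with a=0.7100, b=0.7800 → 1.0000
(A2 → ¬A4) ∧ A5 = a·b on (1.0000, 0.6100) = 0.6100
A2 ∨ A5 = a + b − a·b on (0.7100, 0.6100) = 0.8869
¬A2 = 1 − 0.7100 = 0.2900
(A2 ∨ A5) ∧ ¬A2 = a·b on (0.8869, 0.2900) = 0.2572
((A2 → ¬A4) ∧ A5) ∨ ((A2 ∨ A5) ∧ ¬A2) = a + b − a·b on (0.6100, 0.2572) = 0.7103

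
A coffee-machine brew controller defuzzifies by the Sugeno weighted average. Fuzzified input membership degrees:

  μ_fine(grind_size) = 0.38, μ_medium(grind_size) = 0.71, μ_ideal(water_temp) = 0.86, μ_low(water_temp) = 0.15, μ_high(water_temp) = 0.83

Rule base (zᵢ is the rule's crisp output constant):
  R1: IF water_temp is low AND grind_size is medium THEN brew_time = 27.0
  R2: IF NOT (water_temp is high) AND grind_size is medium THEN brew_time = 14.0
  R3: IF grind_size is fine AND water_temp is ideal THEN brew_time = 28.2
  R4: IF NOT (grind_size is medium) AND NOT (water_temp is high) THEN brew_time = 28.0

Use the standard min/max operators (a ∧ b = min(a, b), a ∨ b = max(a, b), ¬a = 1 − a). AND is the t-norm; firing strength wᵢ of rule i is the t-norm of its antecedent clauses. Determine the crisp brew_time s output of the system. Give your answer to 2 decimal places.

R1 (z=27.0): low=0.15, medium=0.71; AND[min(a, b)] → w = 0.15
R2 (z=14.0): ¬high=1−0.83=0.17, medium=0.71; AND[min(a, b)] → w = 0.17
R3 (z=28.2): fine=0.38, ideal=0.86; AND[min(a, b)] → w = 0.38
R4 (z=28.0): ¬medium=1−0.71=0.29, ¬high=1−0.83=0.17; AND[min(a, b)] → w = 0.17
Weighted average = (0.15·27.0 + 0.17·14.0 + 0.38·28.2 + 0.17·28.0) / (0.15 + 0.17 + 0.38 + 0.17)
  = 21.9060 / 0.8700 = 25.18

25.18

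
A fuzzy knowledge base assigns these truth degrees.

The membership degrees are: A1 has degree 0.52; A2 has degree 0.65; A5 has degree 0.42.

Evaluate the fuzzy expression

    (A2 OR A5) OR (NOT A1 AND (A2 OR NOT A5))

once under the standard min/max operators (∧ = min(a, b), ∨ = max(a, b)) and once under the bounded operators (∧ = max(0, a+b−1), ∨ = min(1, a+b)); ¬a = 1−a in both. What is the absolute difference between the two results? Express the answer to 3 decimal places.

Under standard min/max:
  A2 OR A5 = max(a, b) on (0.65, 0.42) = 0.65
  NOT A1 = 1 − 0.52 = 0.48
  NOT A5 = 1 − 0.42 = 0.58
  A2 OR NOT A5 = max(a, b) on (0.65, 0.58) = 0.65
  NOT A1 AND (A2 OR NOT A5) = min(a, b) on (0.48, 0.65) = 0.48
  (A2 OR A5) OR (NOT A1 AND (A2 OR NOT A5)) = max(a, b) on (0.65, 0.48) = 0.65
  → value = 0.6500
Under bounded:
  A2 OR A5 = min(1, a+b) on (0.65, 0.42) = 1.00
  NOT A1 = 1 − 0.52 = 0.48
  NOT A5 = 1 − 0.42 = 0.58
  A2 OR NOT A5 = min(1, a+b) on (0.65, 0.58) = 1.00
  NOT A1 AND (A2 OR NOT A5) = max(0, a+b−1) on (0.48, 1.00) = 0.48
  (A2 OR A5) OR (NOT A1 AND (A2 OR NOT A5)) = min(1, a+b) on (1.00, 0.48) = 1.00
  → value = 1.0000
|0.6500 − 1.0000| = 0.350

0.350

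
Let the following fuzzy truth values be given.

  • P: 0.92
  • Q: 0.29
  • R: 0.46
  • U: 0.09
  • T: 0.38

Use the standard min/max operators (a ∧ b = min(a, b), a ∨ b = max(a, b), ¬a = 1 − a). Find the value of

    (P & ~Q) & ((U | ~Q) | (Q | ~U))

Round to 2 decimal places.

0.71

~Q = 1 − 0.29 = 0.71
P & ~Q = min(a, b) on (0.92, 0.71) = 0.71
~Q = 1 − 0.29 = 0.71
U | ~Q = max(a, b) on (0.09, 0.71) = 0.71
~U = 1 − 0.09 = 0.91
Q | ~U = max(a, b) on (0.29, 0.91) = 0.91
(U | ~Q) | (Q | ~U) = max(a, b) on (0.71, 0.91) = 0.91
(P & ~Q) & ((U | ~Q) | (Q | ~U)) = min(a, b) on (0.71, 0.91) = 0.71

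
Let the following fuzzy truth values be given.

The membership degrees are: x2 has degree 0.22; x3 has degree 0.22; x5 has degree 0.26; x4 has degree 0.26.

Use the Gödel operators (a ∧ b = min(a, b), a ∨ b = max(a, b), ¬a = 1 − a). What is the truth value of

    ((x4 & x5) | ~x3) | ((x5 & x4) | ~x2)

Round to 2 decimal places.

x4 & x5 = min(a, b) on (0.26, 0.26) = 0.26
~x3 = 1 − 0.22 = 0.78
(x4 & x5) | ~x3 = max(a, b) on (0.26, 0.78) = 0.78
x5 & x4 = min(a, b) on (0.26, 0.26) = 0.26
~x2 = 1 − 0.22 = 0.78
(x5 & x4) | ~x2 = max(a, b) on (0.26, 0.78) = 0.78
((x4 & x5) | ~x3) | ((x5 & x4) | ~x2) = max(a, b) on (0.78, 0.78) = 0.78

0.78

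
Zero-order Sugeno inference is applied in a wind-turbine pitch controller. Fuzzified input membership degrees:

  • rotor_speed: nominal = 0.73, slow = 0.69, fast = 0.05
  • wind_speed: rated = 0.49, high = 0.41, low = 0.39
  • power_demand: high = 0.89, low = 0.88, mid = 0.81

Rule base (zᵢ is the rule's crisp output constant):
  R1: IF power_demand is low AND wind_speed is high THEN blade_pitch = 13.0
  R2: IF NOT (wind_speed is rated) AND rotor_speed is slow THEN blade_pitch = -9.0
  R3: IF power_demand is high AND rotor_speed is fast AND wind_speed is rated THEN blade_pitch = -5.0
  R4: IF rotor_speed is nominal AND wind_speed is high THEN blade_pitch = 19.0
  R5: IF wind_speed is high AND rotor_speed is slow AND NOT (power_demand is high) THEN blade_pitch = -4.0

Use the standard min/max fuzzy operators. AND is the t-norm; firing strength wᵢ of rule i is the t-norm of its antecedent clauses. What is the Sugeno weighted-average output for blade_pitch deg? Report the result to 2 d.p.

5.26

R1 (z=13.0): low=0.88, high=0.41; AND[min(a, b)] → w = 0.41
R2 (z=-9.0): ¬rated=1−0.49=0.51, slow=0.69; AND[min(a, b)] → w = 0.51
R3 (z=-5.0): high=0.89, fast=0.05, rated=0.49; AND[min(a, b)] → w = 0.05
R4 (z=19.0): nominal=0.73, high=0.41; AND[min(a, b)] → w = 0.41
R5 (z=-4.0): high=0.41, slow=0.69, ¬high=1−0.89=0.11; AND[min(a, b)] → w = 0.11
Weighted average = (0.41·13.0 + 0.51·-9.0 + 0.05·-5.0 + 0.41·19.0 + 0.11·-4.0) / (0.41 + 0.51 + 0.05 + 0.41 + 0.11)
  = 7.8400 / 1.4900 = 5.26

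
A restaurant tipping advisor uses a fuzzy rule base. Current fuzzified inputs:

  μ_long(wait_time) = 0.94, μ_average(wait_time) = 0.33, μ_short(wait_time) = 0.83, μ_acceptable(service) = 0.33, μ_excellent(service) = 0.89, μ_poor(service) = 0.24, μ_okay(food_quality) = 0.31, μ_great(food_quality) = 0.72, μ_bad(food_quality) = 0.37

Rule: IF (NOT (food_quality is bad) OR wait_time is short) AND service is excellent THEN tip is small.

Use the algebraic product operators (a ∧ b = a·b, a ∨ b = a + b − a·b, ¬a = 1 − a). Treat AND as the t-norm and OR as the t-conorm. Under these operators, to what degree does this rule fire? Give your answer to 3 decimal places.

0.834

firing strength: (¬bad=1−0.37=0.63 OR short=0.83) = 0.9371; AND[a·b] with excellent=0.89 → w = 0.8340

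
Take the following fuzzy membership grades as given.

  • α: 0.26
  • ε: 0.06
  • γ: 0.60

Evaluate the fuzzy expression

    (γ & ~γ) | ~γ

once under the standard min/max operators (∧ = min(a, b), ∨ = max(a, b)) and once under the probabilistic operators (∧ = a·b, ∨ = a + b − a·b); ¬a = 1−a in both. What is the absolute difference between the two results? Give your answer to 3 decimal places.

Under standard min/max:
  ~γ = 1 − 0.60 = 0.40
  γ & ~γ = min(a, b) on (0.60, 0.40) = 0.40
  ~γ = 1 − 0.60 = 0.40
  (γ & ~γ) | ~γ = max(a, b) on (0.40, 0.40) = 0.40
  → value = 0.4000
Under probabilistic:
  ~γ = 1 − 0.6000 = 0.4000
  γ & ~γ = a·b on (0.6000, 0.4000) = 0.2400
  ~γ = 1 − 0.6000 = 0.4000
  (γ & ~γ) | ~γ = a + b − a·b on (0.2400, 0.4000) = 0.5440
  → value = 0.5440
|0.4000 − 0.5440| = 0.144

0.144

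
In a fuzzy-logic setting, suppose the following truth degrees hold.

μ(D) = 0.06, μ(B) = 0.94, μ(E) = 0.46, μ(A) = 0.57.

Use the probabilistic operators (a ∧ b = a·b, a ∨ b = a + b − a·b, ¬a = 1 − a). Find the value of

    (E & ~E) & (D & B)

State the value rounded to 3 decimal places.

~E = 1 − 0.4600 = 0.5400
E & ~E = a·b on (0.4600, 0.5400) = 0.2484
D & B = a·b on (0.0600, 0.9400) = 0.0564
(E & ~E) & (D & B) = a·b on (0.2484, 0.0564) = 0.0140

0.014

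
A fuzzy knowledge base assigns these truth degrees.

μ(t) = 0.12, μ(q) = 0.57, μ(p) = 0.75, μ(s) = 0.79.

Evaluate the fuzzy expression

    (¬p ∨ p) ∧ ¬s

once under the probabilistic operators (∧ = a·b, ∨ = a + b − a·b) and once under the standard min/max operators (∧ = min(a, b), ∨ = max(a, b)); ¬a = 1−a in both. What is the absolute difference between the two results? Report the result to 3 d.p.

Under probabilistic:
  ¬p = 1 − 0.7500 = 0.2500
  ¬p ∨ p = a + b − a·b on (0.2500, 0.7500) = 0.8125
  ¬s = 1 − 0.7900 = 0.2100
  (¬p ∨ p) ∧ ¬s = a·b on (0.8125, 0.2100) = 0.1706
  → value = 0.1706
Under standard min/max:
  ¬p = 1 − 0.75 = 0.25
  ¬p ∨ p = max(a, b) on (0.25, 0.75) = 0.75
  ¬s = 1 − 0.79 = 0.21
  (¬p ∨ p) ∧ ¬s = min(a, b) on (0.75, 0.21) = 0.21
  → value = 0.2100
|0.1706 − 0.2100| = 0.039

0.039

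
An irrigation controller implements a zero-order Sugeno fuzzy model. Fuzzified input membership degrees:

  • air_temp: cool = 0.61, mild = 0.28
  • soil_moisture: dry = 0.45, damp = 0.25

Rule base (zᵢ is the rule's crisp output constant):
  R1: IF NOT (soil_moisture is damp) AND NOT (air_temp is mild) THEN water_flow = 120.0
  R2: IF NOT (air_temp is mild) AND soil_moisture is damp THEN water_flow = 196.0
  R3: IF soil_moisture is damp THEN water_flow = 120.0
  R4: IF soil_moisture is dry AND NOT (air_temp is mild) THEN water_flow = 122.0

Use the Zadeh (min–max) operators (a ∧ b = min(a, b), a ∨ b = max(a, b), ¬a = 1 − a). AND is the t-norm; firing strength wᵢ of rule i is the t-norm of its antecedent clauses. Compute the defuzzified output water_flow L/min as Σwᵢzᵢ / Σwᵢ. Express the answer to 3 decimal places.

131.916

R1 (z=120.0): ¬damp=1−0.25=0.75, ¬mild=1−0.28=0.72; AND[min(a, b)] → w = 0.72
R2 (z=196.0): ¬mild=1−0.28=0.72, damp=0.25; AND[min(a, b)] → w = 0.25
R3 (z=120.0): damp=0.25 → w = 0.25
R4 (z=122.0): dry=0.45, ¬mild=1−0.28=0.72; AND[min(a, b)] → w = 0.45
Weighted average = (0.72·120.0 + 0.25·196.0 + 0.25·120.0 + 0.45·122.0) / (0.72 + 0.25 + 0.25 + 0.45)
  = 220.3000 / 1.6700 = 131.916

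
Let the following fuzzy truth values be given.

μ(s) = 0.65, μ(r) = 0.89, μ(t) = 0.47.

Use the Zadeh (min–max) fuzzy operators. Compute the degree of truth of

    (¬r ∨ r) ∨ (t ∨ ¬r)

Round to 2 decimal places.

¬r = 1 − 0.89 = 0.11
¬r ∨ r = max(a, b) on (0.11, 0.89) = 0.89
¬r = 1 − 0.89 = 0.11
t ∨ ¬r = max(a, b) on (0.47, 0.11) = 0.47
(¬r ∨ r) ∨ (t ∨ ¬r) = max(a, b) on (0.89, 0.47) = 0.89

0.89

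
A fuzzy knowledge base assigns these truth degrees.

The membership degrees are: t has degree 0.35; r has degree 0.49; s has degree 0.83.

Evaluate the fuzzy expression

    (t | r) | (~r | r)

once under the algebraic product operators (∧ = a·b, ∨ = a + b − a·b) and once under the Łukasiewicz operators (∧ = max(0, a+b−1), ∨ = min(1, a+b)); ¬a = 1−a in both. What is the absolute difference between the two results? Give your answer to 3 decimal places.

Under algebraic product:
  t | r = a + b − a·b on (0.3500, 0.4900) = 0.6685
  ~r = 1 − 0.4900 = 0.5100
  ~r | r = a + b − a·b on (0.5100, 0.4900) = 0.7501
  (t | r) | (~r | r) = a + b − a·b on (0.6685, 0.7501) = 0.9172
  → value = 0.9172
Under Łukasiewicz:
  t | r = min(1, a+b) on (0.35, 0.49) = 0.84
  ~r = 1 − 0.49 = 0.51
  ~r | r = min(1, a+b) on (0.51, 0.49) = 1.00
  (t | r) | (~r | r) = min(1, a+b) on (0.84, 1.00) = 1.00
  → value = 1.0000
|0.9172 − 1.0000| = 0.083

0.083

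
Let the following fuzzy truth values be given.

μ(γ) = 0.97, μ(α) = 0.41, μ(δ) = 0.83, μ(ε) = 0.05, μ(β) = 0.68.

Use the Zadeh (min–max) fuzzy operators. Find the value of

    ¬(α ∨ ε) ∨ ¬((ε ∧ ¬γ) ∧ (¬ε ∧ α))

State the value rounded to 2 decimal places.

α ∨ ε = max(a, b) on (0.41, 0.05) = 0.41
¬(α ∨ ε) = 1 − 0.41 = 0.59
¬γ = 1 − 0.97 = 0.03
ε ∧ ¬γ = min(a, b) on (0.05, 0.03) = 0.03
¬ε = 1 − 0.05 = 0.95
¬ε ∧ α = min(a, b) on (0.95, 0.41) = 0.41
(ε ∧ ¬γ) ∧ (¬ε ∧ α) = min(a, b) on (0.03, 0.41) = 0.03
¬((ε ∧ ¬γ) ∧ (¬ε ∧ α)) = 1 − 0.03 = 0.97
¬(α ∨ ε) ∨ ¬((ε ∧ ¬γ) ∧ (¬ε ∧ α)) = max(a, b) on (0.59, 0.97) = 0.97

0.97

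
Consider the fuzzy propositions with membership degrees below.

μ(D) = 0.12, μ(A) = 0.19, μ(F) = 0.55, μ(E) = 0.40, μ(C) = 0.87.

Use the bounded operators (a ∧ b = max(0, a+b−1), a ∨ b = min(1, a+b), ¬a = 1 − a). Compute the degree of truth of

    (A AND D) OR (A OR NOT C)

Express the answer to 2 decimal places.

0.32

A AND D = max(0, a+b−1) on (0.19, 0.12) = 0.00
NOT C = 1 − 0.87 = 0.13
A OR NOT C = min(1, a+b) on (0.19, 0.13) = 0.32
(A AND D) OR (A OR NOT C) = min(1, a+b) on (0.00, 0.32) = 0.32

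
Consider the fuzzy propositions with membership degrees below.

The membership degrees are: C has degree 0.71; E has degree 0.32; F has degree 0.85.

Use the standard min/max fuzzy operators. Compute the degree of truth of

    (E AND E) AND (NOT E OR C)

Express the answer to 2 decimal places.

0.32

E AND E = min(a, b) on (0.32, 0.32) = 0.32
NOT E = 1 − 0.32 = 0.68
NOT E OR C = max(a, b) on (0.68, 0.71) = 0.71
(E AND E) AND (NOT E OR C) = min(a, b) on (0.32, 0.71) = 0.32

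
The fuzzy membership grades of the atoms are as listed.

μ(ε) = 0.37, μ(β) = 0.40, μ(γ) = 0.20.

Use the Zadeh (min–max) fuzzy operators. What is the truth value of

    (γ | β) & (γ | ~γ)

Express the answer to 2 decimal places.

0.40

γ | β = max(a, b) on (0.20, 0.40) = 0.40
~γ = 1 − 0.20 = 0.80
γ | ~γ = max(a, b) on (0.20, 0.80) = 0.80
(γ | β) & (γ | ~γ) = min(a, b) on (0.40, 0.80) = 0.40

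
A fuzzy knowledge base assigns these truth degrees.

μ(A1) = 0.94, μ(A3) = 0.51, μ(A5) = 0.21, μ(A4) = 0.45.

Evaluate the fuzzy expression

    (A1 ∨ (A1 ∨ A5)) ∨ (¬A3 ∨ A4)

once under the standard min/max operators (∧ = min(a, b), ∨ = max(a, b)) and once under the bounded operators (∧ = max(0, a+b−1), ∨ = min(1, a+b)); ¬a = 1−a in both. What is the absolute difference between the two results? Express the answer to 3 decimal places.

Under standard min/max:
  A1 ∨ A5 = max(a, b) on (0.94, 0.21) = 0.94
  A1 ∨ (A1 ∨ A5) = max(a, b) on (0.94, 0.94) = 0.94
  ¬A3 = 1 − 0.51 = 0.49
  ¬A3 ∨ A4 = max(a, b) on (0.49, 0.45) = 0.49
  (A1 ∨ (A1 ∨ A5)) ∨ (¬A3 ∨ A4) = max(a, b) on (0.94, 0.49) = 0.94
  → value = 0.9400
Under bounded:
  A1 ∨ A5 = min(1, a+b) on (0.94, 0.21) = 1.00
  A1 ∨ (A1 ∨ A5) = min(1, a+b) on (0.94, 1.00) = 1.00
  ¬A3 = 1 − 0.51 = 0.49
  ¬A3 ∨ A4 = min(1, a+b) on (0.49, 0.45) = 0.94
  (A1 ∨ (A1 ∨ A5)) ∨ (¬A3 ∨ A4) = min(1, a+b) on (1.00, 0.94) = 1.00
  → value = 1.0000
|0.9400 − 1.0000| = 0.060

0.060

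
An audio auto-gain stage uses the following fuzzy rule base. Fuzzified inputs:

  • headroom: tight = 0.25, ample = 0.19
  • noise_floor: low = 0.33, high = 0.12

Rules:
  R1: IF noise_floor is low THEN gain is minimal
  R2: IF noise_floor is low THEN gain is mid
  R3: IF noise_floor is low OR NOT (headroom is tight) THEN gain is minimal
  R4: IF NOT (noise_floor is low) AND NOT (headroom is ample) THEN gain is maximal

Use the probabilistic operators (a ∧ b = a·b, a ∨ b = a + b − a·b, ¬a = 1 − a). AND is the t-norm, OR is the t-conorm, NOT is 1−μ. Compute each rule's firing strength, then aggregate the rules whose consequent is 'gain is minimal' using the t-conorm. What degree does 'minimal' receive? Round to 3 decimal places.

0.888

R1: low=0.33 → w = 0.3300
R2: low=0.33 → w = 0.3300
R3: low=0.33, ¬tight=1−0.25=0.75; OR[a + b − a·b] → w = 0.8325
R4: ¬low=1−0.33=0.67, ¬ample=1−0.19=0.81; AND[a·b] → w = 0.5427
Rules with consequent 'minimal': {R1, R3} → strengths 0.3300, 0.8325
Aggregate via t-conorm [a + b − a·b]: 0.8878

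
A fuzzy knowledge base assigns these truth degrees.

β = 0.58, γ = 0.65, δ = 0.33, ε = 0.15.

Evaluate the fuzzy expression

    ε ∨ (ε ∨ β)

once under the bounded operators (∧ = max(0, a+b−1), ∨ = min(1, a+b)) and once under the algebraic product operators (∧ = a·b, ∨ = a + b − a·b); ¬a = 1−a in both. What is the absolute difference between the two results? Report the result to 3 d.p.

0.183

Under bounded:
  ε ∨ β = min(1, a+b) on (0.15, 0.58) = 0.73
  ε ∨ (ε ∨ β) = min(1, a+b) on (0.15, 0.73) = 0.88
  → value = 0.8800
Under algebraic product:
  ε ∨ β = a + b − a·b on (0.1500, 0.5800) = 0.6430
  ε ∨ (ε ∨ β) = a + b − a·b on (0.1500, 0.6430) = 0.6966
  → value = 0.6966
|0.8800 − 0.6966| = 0.183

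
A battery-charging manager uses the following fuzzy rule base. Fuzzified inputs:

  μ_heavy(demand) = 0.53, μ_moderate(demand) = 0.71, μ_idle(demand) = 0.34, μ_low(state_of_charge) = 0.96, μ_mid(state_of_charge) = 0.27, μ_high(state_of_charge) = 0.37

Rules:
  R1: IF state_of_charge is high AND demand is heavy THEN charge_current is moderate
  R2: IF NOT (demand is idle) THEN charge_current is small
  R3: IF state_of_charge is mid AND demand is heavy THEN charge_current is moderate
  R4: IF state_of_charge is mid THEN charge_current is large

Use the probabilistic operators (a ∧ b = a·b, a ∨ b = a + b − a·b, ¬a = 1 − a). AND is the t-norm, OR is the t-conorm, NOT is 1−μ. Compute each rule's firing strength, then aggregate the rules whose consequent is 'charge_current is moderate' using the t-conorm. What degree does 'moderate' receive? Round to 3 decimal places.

R1: high=0.37, heavy=0.53; AND[a·b] → w = 0.1961
R2: ¬idle=1−0.34=0.66 → w = 0.6600
R3: mid=0.27, heavy=0.53; AND[a·b] → w = 0.1431
R4: mid=0.27 → w = 0.2700
Rules with consequent 'moderate': {R1, R3} → strengths 0.1961, 0.1431
Aggregate via t-conorm [a + b − a·b]: 0.3111

0.311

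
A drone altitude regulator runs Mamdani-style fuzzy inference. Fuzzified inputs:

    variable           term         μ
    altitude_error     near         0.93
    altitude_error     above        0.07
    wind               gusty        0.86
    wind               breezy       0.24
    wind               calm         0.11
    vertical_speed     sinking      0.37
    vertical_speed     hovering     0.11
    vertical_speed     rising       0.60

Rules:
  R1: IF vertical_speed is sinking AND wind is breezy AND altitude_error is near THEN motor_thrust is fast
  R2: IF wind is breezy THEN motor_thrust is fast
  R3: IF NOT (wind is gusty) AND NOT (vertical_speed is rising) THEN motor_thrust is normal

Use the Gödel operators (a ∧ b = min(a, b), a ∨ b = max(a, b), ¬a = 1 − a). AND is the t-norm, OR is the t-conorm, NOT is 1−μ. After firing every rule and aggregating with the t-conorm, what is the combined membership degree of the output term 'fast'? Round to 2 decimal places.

0.24

R1: sinking=0.37, breezy=0.24, near=0.93; AND[min(a, b)] → w = 0.24
R2: breezy=0.24 → w = 0.24
R3: ¬gusty=1−0.86=0.14, ¬rising=1−0.60=0.40; AND[min(a, b)] → w = 0.14
Rules with consequent 'fast': {R1, R2} → strengths 0.24, 0.24
Aggregate via t-conorm [max(a, b)]: 0.24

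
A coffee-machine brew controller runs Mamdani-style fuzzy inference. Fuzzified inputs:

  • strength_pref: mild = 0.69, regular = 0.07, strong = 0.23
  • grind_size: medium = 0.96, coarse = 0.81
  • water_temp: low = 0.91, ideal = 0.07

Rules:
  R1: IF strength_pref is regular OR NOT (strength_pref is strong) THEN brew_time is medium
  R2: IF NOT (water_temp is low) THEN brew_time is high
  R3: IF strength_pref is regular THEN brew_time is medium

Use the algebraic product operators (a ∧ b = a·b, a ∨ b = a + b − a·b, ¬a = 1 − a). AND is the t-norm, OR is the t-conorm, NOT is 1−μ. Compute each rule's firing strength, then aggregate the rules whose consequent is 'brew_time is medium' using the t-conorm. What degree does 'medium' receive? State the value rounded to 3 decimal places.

0.801

R1: regular=0.07, ¬strong=1−0.23=0.77; OR[a + b − a·b] → w = 0.7861
R2: ¬low=1−0.91=0.09 → w = 0.0900
R3: regular=0.07 → w = 0.0700
Rules with consequent 'medium': {R1, R3} → strengths 0.7861, 0.0700
Aggregate via t-conorm [a + b − a·b]: 0.8011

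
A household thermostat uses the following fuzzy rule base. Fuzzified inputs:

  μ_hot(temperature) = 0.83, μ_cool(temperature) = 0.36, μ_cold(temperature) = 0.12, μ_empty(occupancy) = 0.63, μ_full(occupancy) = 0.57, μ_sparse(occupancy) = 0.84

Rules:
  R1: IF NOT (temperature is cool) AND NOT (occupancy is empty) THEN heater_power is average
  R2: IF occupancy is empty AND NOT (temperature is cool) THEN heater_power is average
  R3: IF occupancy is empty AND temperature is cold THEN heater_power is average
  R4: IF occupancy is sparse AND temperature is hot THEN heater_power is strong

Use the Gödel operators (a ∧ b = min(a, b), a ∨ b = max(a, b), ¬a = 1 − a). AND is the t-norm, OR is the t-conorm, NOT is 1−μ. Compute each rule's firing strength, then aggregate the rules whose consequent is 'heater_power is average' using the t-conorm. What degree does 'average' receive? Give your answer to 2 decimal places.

0.63

R1: ¬cool=1−0.36=0.64, ¬empty=1−0.63=0.37; AND[min(a, b)] → w = 0.37
R2: empty=0.63, ¬cool=1−0.36=0.64; AND[min(a, b)] → w = 0.63
R3: empty=0.63, cold=0.12; AND[min(a, b)] → w = 0.12
R4: sparse=0.84, hot=0.83; AND[min(a, b)] → w = 0.83
Rules with consequent 'average': {R1, R2, R3} → strengths 0.37, 0.63, 0.12
Aggregate via t-conorm [max(a, b)]: 0.63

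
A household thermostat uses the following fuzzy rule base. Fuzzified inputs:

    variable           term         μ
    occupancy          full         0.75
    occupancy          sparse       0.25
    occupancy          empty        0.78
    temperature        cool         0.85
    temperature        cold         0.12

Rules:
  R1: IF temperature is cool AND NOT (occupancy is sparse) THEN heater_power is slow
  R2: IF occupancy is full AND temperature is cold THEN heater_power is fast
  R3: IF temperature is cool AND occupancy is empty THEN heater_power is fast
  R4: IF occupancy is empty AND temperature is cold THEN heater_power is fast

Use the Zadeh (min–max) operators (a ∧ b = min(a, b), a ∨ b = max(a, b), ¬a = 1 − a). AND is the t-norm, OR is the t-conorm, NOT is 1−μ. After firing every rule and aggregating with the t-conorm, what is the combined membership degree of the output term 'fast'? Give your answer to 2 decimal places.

0.78

R1: cool=0.85, ¬sparse=1−0.25=0.75; AND[min(a, b)] → w = 0.75
R2: full=0.75, cold=0.12; AND[min(a, b)] → w = 0.12
R3: cool=0.85, empty=0.78; AND[min(a, b)] → w = 0.78
R4: empty=0.78, cold=0.12; AND[min(a, b)] → w = 0.12
Rules with consequent 'fast': {R2, R3, R4} → strengths 0.12, 0.78, 0.12
Aggregate via t-conorm [max(a, b)]: 0.78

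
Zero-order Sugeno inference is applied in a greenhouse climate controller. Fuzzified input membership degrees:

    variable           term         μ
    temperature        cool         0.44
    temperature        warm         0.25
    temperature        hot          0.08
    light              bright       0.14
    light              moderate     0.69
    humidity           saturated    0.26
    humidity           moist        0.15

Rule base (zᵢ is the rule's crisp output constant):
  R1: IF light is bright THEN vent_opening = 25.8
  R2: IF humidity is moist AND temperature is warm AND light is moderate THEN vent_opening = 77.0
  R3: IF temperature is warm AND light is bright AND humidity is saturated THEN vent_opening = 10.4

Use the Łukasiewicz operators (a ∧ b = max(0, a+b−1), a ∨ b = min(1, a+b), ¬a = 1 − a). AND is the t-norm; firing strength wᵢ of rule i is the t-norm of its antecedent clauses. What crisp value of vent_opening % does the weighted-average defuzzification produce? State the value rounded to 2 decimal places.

25.80

R1 (z=25.8): bright=0.14 → w = 0.14
R2 (z=77.0): moist=0.15, warm=0.25, moderate=0.69; AND[max(0, a+b−1)] → w = 0.00
R3 (z=10.4): warm=0.25, bright=0.14, saturated=0.26; AND[max(0, a+b−1)] → w = 0.00
Weighted average = (0.14·25.8 + 0.00·77.0 + 0.00·10.4) / (0.14 + 0.00 + 0.00)
  = 3.6120 / 0.1400 = 25.80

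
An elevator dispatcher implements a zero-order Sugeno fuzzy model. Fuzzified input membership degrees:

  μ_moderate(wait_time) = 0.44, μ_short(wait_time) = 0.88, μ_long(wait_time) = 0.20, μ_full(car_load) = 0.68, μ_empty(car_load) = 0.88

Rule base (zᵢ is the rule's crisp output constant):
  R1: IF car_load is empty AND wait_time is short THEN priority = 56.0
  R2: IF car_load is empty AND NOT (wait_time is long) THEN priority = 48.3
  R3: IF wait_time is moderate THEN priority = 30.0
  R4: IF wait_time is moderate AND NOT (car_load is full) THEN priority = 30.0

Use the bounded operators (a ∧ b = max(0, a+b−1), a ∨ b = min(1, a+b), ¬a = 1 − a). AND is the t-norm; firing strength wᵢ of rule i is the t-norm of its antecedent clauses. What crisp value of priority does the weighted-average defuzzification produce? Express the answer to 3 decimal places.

47.130

R1 (z=56.0): empty=0.88, short=0.88; AND[max(0, a+b−1)] → w = 0.76
R2 (z=48.3): empty=0.88, ¬long=1−0.20=0.80; AND[max(0, a+b−1)] → w = 0.68
R3 (z=30.0): moderate=0.44 → w = 0.44
R4 (z=30.0): moderate=0.44, ¬full=1−0.68=0.32; AND[max(0, a+b−1)] → w = 0.00
Weighted average = (0.76·56.0 + 0.68·48.3 + 0.44·30.0 + 0.00·30.0) / (0.76 + 0.68 + 0.44 + 0.00)
  = 88.6040 / 1.8800 = 47.130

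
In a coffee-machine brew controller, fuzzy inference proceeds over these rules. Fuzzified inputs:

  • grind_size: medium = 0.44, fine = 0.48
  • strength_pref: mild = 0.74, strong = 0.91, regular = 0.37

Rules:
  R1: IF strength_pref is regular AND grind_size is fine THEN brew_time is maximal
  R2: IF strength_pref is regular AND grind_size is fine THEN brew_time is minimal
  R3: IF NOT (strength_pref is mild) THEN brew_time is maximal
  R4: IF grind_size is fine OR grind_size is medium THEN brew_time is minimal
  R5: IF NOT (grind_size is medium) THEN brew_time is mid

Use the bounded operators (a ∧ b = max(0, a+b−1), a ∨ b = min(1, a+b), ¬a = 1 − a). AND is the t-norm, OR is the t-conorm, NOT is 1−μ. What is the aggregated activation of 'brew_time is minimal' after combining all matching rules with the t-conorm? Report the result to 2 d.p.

R1: regular=0.37, fine=0.48; AND[max(0, a+b−1)] → w = 0.00
R2: regular=0.37, fine=0.48; AND[max(0, a+b−1)] → w = 0.00
R3: ¬mild=1−0.74=0.26 → w = 0.26
R4: fine=0.48, medium=0.44; OR[min(1, a+b)] → w = 0.92
R5: ¬medium=1−0.44=0.56 → w = 0.56
Rules with consequent 'minimal': {R2, R4} → strengths 0.00, 0.92
Aggregate via t-conorm [min(1, a+b)]: 0.92

0.92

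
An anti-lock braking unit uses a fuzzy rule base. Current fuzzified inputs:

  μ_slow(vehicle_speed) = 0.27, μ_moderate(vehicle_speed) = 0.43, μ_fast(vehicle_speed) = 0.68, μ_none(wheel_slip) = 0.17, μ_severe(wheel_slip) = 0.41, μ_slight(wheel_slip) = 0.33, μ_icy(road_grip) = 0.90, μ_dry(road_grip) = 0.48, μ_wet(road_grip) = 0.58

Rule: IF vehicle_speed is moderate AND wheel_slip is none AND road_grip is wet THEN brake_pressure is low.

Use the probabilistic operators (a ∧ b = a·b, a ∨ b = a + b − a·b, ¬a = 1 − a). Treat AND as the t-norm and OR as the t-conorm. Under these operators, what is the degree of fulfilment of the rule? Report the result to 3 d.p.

firing strength: moderate=0.43, none=0.17, wet=0.58; AND[a·b] → w = 0.0424

0.042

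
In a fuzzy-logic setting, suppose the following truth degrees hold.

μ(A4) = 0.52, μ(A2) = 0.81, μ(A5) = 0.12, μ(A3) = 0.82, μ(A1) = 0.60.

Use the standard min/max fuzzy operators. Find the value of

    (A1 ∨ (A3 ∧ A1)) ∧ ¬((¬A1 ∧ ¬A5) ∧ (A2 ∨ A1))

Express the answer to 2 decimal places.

A3 ∧ A1 = min(a, b) on (0.82, 0.60) = 0.60
A1 ∨ (A3 ∧ A1) = max(a, b) on (0.60, 0.60) = 0.60
¬A1 = 1 − 0.60 = 0.40
¬A5 = 1 − 0.12 = 0.88
¬A1 ∧ ¬A5 = min(a, b) on (0.40, 0.88) = 0.40
A2 ∨ A1 = max(a, b) on (0.81, 0.60) = 0.81
(¬A1 ∧ ¬A5) ∧ (A2 ∨ A1) = min(a, b) on (0.40, 0.81) = 0.40
¬((¬A1 ∧ ¬A5) ∧ (A2 ∨ A1)) = 1 − 0.40 = 0.60
(A1 ∨ (A3 ∧ A1)) ∧ ¬((¬A1 ∧ ¬A5) ∧ (A2 ∨ A1)) = min(a, b) on (0.60, 0.60) = 0.60

0.60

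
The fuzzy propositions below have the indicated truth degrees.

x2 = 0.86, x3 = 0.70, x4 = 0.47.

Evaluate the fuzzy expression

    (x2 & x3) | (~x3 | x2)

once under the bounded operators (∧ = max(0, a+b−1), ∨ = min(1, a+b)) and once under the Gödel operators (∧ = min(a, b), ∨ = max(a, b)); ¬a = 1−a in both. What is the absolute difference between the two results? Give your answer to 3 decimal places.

0.140

Under bounded:
  x2 & x3 = max(0, a+b−1) on (0.86, 0.70) = 0.56
  ~x3 = 1 − 0.70 = 0.30
  ~x3 | x2 = min(1, a+b) on (0.30, 0.86) = 1.00
  (x2 & x3) | (~x3 | x2) = min(1, a+b) on (0.56, 1.00) = 1.00
  → value = 1.0000
Under Gödel:
  x2 & x3 = min(a, b) on (0.86, 0.70) = 0.70
  ~x3 = 1 − 0.70 = 0.30
  ~x3 | x2 = max(a, b) on (0.30, 0.86) = 0.86
  (x2 & x3) | (~x3 | x2) = max(a, b) on (0.70, 0.86) = 0.86
  → value = 0.8600
|1.0000 − 0.8600| = 0.140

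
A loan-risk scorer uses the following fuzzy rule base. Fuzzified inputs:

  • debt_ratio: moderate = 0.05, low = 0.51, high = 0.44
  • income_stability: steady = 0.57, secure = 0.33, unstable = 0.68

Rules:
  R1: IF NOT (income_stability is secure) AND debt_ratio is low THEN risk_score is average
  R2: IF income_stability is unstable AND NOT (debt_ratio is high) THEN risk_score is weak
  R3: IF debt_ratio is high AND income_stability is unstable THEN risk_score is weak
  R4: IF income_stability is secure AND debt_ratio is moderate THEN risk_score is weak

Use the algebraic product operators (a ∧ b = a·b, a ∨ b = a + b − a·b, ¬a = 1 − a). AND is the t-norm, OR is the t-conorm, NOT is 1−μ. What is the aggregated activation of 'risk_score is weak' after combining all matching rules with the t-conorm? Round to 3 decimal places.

R1: ¬secure=1−0.33=0.67, low=0.51; AND[a·b] → w = 0.3417
R2: unstable=0.68, ¬high=1−0.44=0.56; AND[a·b] → w = 0.3808
R3: high=0.44, unstable=0.68; AND[a·b] → w = 0.2992
R4: secure=0.33, moderate=0.05; AND[a·b] → w = 0.0165
Rules with consequent 'weak': {R2, R3, R4} → strengths 0.3808, 0.2992, 0.0165
Aggregate via t-conorm [a + b − a·b]: 0.5732

0.573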